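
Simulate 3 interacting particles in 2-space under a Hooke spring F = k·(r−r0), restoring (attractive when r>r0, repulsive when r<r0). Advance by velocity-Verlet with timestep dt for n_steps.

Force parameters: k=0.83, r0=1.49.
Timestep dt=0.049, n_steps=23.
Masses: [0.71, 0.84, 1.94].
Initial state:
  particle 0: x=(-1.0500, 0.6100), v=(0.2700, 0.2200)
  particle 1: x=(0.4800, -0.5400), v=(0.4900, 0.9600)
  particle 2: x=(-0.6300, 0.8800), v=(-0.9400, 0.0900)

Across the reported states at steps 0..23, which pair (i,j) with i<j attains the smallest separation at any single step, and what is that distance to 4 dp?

step 0: x0=(-1.0500, 0.6100) x1=(0.4800, -0.5400) x2=(-0.6300, 0.8800)
step 1: x0=(-1.0375, 0.6197) x1=(0.5034, -0.4924) x2=(-0.6755, 0.8846)
step 2: x0=(-1.0264, 0.6269) x1=(0.5255, -0.4436) x2=(-0.7200, 0.8895)
step 3: x0=(-1.0166, 0.6316) x1=(0.5463, -0.3937) x2=(-0.7634, 0.8949)
step 4: x0=(-1.0082, 0.6334) x1=(0.5657, -0.3427) x2=(-0.8057, 0.9009)
step 5: x0=(-1.0009, 0.6321) x1=(0.5838, -0.2907) x2=(-0.8470, 0.9076)
step 6: x0=(-0.9944, 0.6274) x1=(0.6005, -0.2377) x2=(-0.8874, 0.9151)
step 7: x0=(-0.9882, 0.6192) x1=(0.6157, -0.1838) x2=(-0.9271, 0.9235)
step 8: x0=(-0.9819, 0.6073) x1=(0.6296, -0.1290) x2=(-0.9663, 0.9328)
step 9: x0=(-0.9750, 0.5918) x1=(0.6420, -0.0734) x2=(-1.0050, 0.9431)
step 10: x0=(-0.9672, 0.5729) x1=(0.6529, -0.0169) x2=(-1.0434, 0.9543)
step 11: x0=(-0.9582, 0.5508) x1=(0.6623, 0.0402) x2=(-1.0816, 0.9664)
step 12: x0=(-0.9478, 0.5256) x1=(0.6703, 0.0981) x2=(-1.1197, 0.9793)
step 13: x0=(-0.9358, 0.4976) x1=(0.6767, 0.1566) x2=(-1.1577, 0.9929)
step 14: x0=(-0.9224, 0.4672) x1=(0.6817, 0.2157) x2=(-1.1955, 1.0072)
step 15: x0=(-0.9075, 0.4344) x1=(0.6852, 0.2753) x2=(-1.2333, 1.0221)
step 16: x0=(-0.8911, 0.3996) x1=(0.6871, 0.3355) x2=(-1.2710, 1.0375)
step 17: x0=(-0.8734, 0.3630) x1=(0.6875, 0.3961) x2=(-1.3084, 1.0533)
step 18: x0=(-0.8545, 0.3248) x1=(0.6863, 0.4572) x2=(-1.3457, 1.0696)
step 19: x0=(-0.8345, 0.2853) x1=(0.6836, 0.5188) x2=(-1.3826, 1.0862)
step 20: x0=(-0.8136, 0.2445) x1=(0.6793, 0.5807) x2=(-1.4193, 1.1030)
step 21: x0=(-0.7919, 0.2027) x1=(0.6733, 0.6429) x2=(-1.4555, 1.1200)
step 22: x0=(-0.7694, 0.1602) x1=(0.6657, 0.7055) x2=(-1.4912, 1.1372)
step 23: x0=(-0.7464, 0.1171) x1=(0.6563, 0.7684) x2=(-1.5264, 1.1545)

pair (0,2), distance 0.3069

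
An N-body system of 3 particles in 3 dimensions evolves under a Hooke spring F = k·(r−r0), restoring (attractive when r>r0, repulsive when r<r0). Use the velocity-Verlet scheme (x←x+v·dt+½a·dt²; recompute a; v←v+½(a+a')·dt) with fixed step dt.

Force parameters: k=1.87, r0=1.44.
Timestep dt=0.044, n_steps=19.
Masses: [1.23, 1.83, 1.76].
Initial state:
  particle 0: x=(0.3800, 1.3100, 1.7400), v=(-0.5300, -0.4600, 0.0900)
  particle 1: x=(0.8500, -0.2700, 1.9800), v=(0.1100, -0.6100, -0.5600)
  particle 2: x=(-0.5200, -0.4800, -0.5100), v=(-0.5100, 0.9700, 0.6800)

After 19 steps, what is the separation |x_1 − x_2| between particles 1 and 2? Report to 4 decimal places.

1.8458

step 0: x0=(0.3800, 1.3100, 1.7400) x1=(0.8500, -0.2700, 1.9800) x2=(-0.5200, -0.4800, -0.5100)
step 1: x0=(0.3561, 1.2881, 1.7423) x1=(0.8541, -0.2967, 1.9541) x2=(-0.5413, -0.4363, -0.4776)
step 2: x0=(0.3310, 1.2629, 1.7413) x1=(0.8567, -0.3232, 1.9258) x2=(-0.5602, -0.3905, -0.4404)
step 3: x0=(0.3049, 1.2346, 1.7372) x1=(0.8579, -0.3492, 1.8952) x2=(-0.5768, -0.3431, -0.3987)
step 4: x0=(0.2777, 1.2034, 1.7301) x1=(0.8575, -0.3748, 1.8625) x2=(-0.5911, -0.2940, -0.3526)
step 5: x0=(0.2496, 1.1694, 1.7202) x1=(0.8557, -0.3998, 1.8277) x2=(-0.6033, -0.2436, -0.3025)
step 6: x0=(0.2206, 1.1329, 1.7077) x1=(0.8524, -0.4243, 1.7910) x2=(-0.6133, -0.1921, -0.2485)
step 7: x0=(0.1908, 1.0941, 1.6927) x1=(0.8477, -0.4481, 1.7526) x2=(-0.6213, -0.1395, -0.1910)
step 8: x0=(0.1604, 1.0532, 1.6756) x1=(0.8416, -0.4712, 1.7125) x2=(-0.6274, -0.0863, -0.1303)
step 9: x0=(0.1293, 1.0105, 1.6565) x1=(0.8342, -0.4937, 1.6710) x2=(-0.6317, -0.0325, -0.0668)
step 10: x0=(0.0979, 0.9661, 1.6358) x1=(0.8255, -0.5153, 1.6282) x2=(-0.6344, 0.0217, -0.0007)
step 11: x0=(0.0660, 0.9204, 1.6136) x1=(0.8155, -0.5362, 1.5842) x2=(-0.6355, 0.0760, 0.0676)
step 12: x0=(0.0340, 0.8735, 1.5904) x1=(0.8044, -0.5564, 1.5392) x2=(-0.6352, 0.1304, 0.1377)
step 13: x0=(0.0018, 0.8258, 1.5664) x1=(0.7922, -0.5758, 1.4934) x2=(-0.6338, 0.1845, 0.2092)
step 14: x0=(-0.0304, 0.7774, 1.5418) x1=(0.7790, -0.5944, 1.4467) x2=(-0.6313, 0.2383, 0.2819)
step 15: x0=(-0.0623, 0.7286, 1.5171) x1=(0.7649, -0.6124, 1.3995) x2=(-0.6279, 0.2917, 0.3554)
step 16: x0=(-0.0940, 0.6795, 1.4926) x1=(0.7498, -0.6296, 1.3517) x2=(-0.6239, 0.3445, 0.4293)
step 17: x0=(-0.1252, 0.6302, 1.4685) x1=(0.7340, -0.6461, 1.3035) x2=(-0.6193, 0.3968, 0.5033)
step 18: x0=(-0.1558, 0.5809, 1.4453) x1=(0.7174, -0.6619, 1.2549) x2=(-0.6143, 0.4483, 0.5771)
step 19: x0=(-0.1856, 0.5316, 1.4232) x1=(0.7001, -0.6771, 1.2060) x2=(-0.6092, 0.4993, 0.6504)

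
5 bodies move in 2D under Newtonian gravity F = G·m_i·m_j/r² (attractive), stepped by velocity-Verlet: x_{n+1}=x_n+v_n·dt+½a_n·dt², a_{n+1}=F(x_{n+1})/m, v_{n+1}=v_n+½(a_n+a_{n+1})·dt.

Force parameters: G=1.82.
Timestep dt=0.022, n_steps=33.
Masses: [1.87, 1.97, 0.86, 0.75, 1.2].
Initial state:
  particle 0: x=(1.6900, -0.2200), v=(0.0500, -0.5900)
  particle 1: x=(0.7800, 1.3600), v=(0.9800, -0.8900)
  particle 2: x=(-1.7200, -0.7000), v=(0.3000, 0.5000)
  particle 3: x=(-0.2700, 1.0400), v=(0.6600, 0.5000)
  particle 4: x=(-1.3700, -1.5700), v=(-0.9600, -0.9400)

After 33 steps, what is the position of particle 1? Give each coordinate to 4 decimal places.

(1.2445, 0.3509)

step 0: x0=(1.6900, -0.2200) x1=(0.7800, 1.3600) x2=(-1.7200, -0.7000) x3=(-0.2700, 1.0400) x4=(-1.3700, -1.5700)
step 1: x0=(1.6908, -0.2327) x1=(0.8014, 1.3401) x2=(-1.7130, -0.6894) x3=(-0.2547, 1.0510) x4=(-1.3912, -1.5902)
step 2: x0=(1.6912, -0.2450) x1=(0.8224, 1.3194) x2=(-1.7053, -0.6798) x3=(-0.2380, 1.0620) x4=(-1.4124, -1.6093)
step 3: x0=(1.6910, -0.2568) x1=(0.8429, 1.2981) x2=(-1.6968, -0.6709) x3=(-0.2197, 1.0729) x4=(-1.4335, -1.6275)
step 4: x0=(1.6903, -0.2680) x1=(0.8631, 1.2761) x2=(-1.6878, -0.6629) x3=(-0.1998, 1.0838) x4=(-1.4547, -1.6446)
step 5: x0=(1.6891, -0.2787) x1=(0.8829, 1.2535) x2=(-1.6781, -0.6557) x3=(-0.1784, 1.0945) x4=(-1.4758, -1.6609)
step 6: x0=(1.6874, -0.2889) x1=(0.9023, 1.2301) x2=(-1.6679, -0.6492) x3=(-0.1554, 1.1051) x4=(-1.4968, -1.6762)
step 7: x0=(1.6851, -0.2986) x1=(0.9212, 1.2061) x2=(-1.6572, -0.6435) x3=(-0.1308, 1.1154) x4=(-1.5177, -1.6906)
step 8: x0=(1.6824, -0.3076) x1=(0.9397, 1.1814) x2=(-1.6459, -0.6385) x3=(-0.1045, 1.1255) x4=(-1.5384, -1.7042)
step 9: x0=(1.6791, -0.3161) x1=(0.9577, 1.1561) x2=(-1.6342, -0.6343) x3=(-0.0765, 1.1353) x4=(-1.5590, -1.7168)
step 10: x0=(1.6753, -0.3239) x1=(0.9753, 1.1301) x2=(-1.6221, -0.6307) x3=(-0.0468, 1.1447) x4=(-1.5794, -1.7287)
step 11: x0=(1.6709, -0.3311) x1=(0.9925, 1.1034) x2=(-1.6096, -0.6278) x3=(-0.0154, 1.1537) x4=(-1.5996, -1.7397)
step 12: x0=(1.6660, -0.3376) x1=(1.0091, 1.0761) x2=(-1.5967, -0.6256) x3=(0.0179, 1.1622) x4=(-1.6196, -1.7499)
step 13: x0=(1.6606, -0.3434) x1=(1.0252, 1.0481) x2=(-1.5834, -0.6240) x3=(0.0531, 1.1701) x4=(-1.6393, -1.7593)
step 14: x0=(1.6546, -0.3485) x1=(1.0409, 1.0195) x2=(-1.5698, -0.6230) x3=(0.0901, 1.1775) x4=(-1.6588, -1.7680)
step 15: x0=(1.6481, -0.3528) x1=(1.0560, 0.9902) x2=(-1.5558, -0.6226) x3=(0.1291, 1.1841) x4=(-1.6780, -1.7759)
step 16: x0=(1.6410, -0.3563) x1=(1.0706, 0.9603) x2=(-1.5416, -0.6228) x3=(0.1701, 1.1899) x4=(-1.6969, -1.7831)
step 17: x0=(1.6333, -0.3590) x1=(1.0846, 0.9298) x2=(-1.5270, -0.6236) x3=(0.2132, 1.1947) x4=(-1.7155, -1.7895)
step 18: x0=(1.6250, -0.3608) x1=(1.0981, 0.8986) x2=(-1.5122, -0.6250) x3=(0.2584, 1.1986) x4=(-1.7338, -1.7952)
step 19: x0=(1.6161, -0.3617) x1=(1.1111, 0.8668) x2=(-1.4971, -0.6269) x3=(0.3058, 1.2012) x4=(-1.7518, -1.8003)
step 20: x0=(1.6065, -0.3615) x1=(1.1234, 0.8344) x2=(-1.4818, -0.6294) x3=(0.3554, 1.2025) x4=(-1.7695, -1.8046)
step 21: x0=(1.5964, -0.3603) x1=(1.1352, 0.8014) x2=(-1.4662, -0.6324) x3=(0.4074, 1.2024) x4=(-1.7868, -1.8083)
step 22: x0=(1.5855, -0.3580) x1=(1.1464, 0.7677) x2=(-1.4504, -0.6358) x3=(0.4616, 1.2005) x4=(-1.8037, -1.8114)
step 23: x0=(1.5740, -0.3545) x1=(1.1571, 0.7335) x2=(-1.4344, -0.6398) x3=(0.5182, 1.1967) x4=(-1.8203, -1.8138)
step 24: x0=(1.5617, -0.3496) x1=(1.1672, 0.6987) x2=(-1.4182, -0.6443) x3=(0.5773, 1.1908) x4=(-1.8365, -1.8155)
step 25: x0=(1.5487, -0.3433) x1=(1.1767, 0.6632) x2=(-1.4018, -0.6492) x3=(0.6387, 1.1825) x4=(-1.8523, -1.8167)
step 26: x0=(1.5350, -0.3355) x1=(1.1858, 0.6272) x2=(-1.3852, -0.6546) x3=(0.7025, 1.1714) x4=(-1.8677, -1.8172)
step 27: x0=(1.5204, -0.3260) x1=(1.1944, 0.5905) x2=(-1.3684, -0.6604) x3=(0.7686, 1.1573) x4=(-1.8827, -1.8172)
step 28: x0=(1.5049, -0.3145) x1=(1.2027, 0.5532) x2=(-1.3514, -0.6667) x3=(0.8370, 1.1398) x4=(-1.8973, -1.8166)
step 29: x0=(1.4884, -0.3010) x1=(1.2108, 0.5151) x2=(-1.3342, -0.6734) x3=(0.9074, 1.1185) x4=(-1.9115, -1.8154)
step 30: x0=(1.4710, -0.2850) x1=(1.2188, 0.4761) x2=(-1.3169, -0.6805) x3=(0.9797, 1.0930) x4=(-1.9252, -1.8136)
step 31: x0=(1.4524, -0.2662) x1=(1.2269, 0.4360) x2=(-1.2994, -0.6879) x3=(1.0536, 1.0630) x4=(-1.9385, -1.8113)
step 32: x0=(1.4326, -0.2440) x1=(1.2354, 0.3945) x2=(-1.2817, -0.6958) x3=(1.1287, 1.0282) x4=(-1.9513, -1.8085)
step 33: x0=(1.4114, -0.2179) x1=(1.2445, 0.3509) x2=(-1.2639, -0.7040) x3=(1.2046, 0.9882) x4=(-1.9636, -1.8051)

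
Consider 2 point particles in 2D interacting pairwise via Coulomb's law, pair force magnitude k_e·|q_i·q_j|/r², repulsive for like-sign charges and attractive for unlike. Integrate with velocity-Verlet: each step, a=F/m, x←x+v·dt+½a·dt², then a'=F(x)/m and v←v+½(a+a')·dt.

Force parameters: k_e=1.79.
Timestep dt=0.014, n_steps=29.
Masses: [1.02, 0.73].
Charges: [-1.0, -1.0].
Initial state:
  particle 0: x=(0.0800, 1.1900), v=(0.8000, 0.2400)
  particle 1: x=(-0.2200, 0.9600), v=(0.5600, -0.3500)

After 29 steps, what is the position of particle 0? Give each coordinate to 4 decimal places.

(0.7537, 1.5799)

step 0: x0=(0.0800, 1.1900) x1=(-0.2200, 0.9600)
step 1: x0=(0.0922, 1.1941) x1=(-0.2135, 0.9541)
step 2: x0=(0.1061, 1.1996) x1=(-0.2095, 0.9462)
step 3: x0=(0.1217, 1.2064) x1=(-0.2078, 0.9365)
step 4: x0=(0.1387, 1.2144) x1=(-0.2081, 0.9251)
step 5: x0=(0.1571, 1.2235) x1=(-0.2103, 0.9121)
step 6: x0=(0.1766, 1.2336) x1=(-0.2140, 0.8979)
step 7: x0=(0.1970, 1.2445) x1=(-0.2191, 0.8825)
step 8: x0=(0.2183, 1.2561) x1=(-0.2254, 0.8660)
step 9: x0=(0.2404, 1.2684) x1=(-0.2327, 0.8486)
step 10: x0=(0.2631, 1.2813) x1=(-0.2409, 0.8304)
step 11: x0=(0.2863, 1.2946) x1=(-0.2499, 0.8115)
step 12: x0=(0.3101, 1.3084) x1=(-0.2596, 0.7921)
step 13: x0=(0.3343, 1.3226) x1=(-0.2699, 0.7720)
step 14: x0=(0.3588, 1.3372) x1=(-0.2807, 0.7515)
step 15: x0=(0.3837, 1.3520) x1=(-0.2920, 0.7305)
step 16: x0=(0.4089, 1.3672) x1=(-0.3037, 0.7092)
step 17: x0=(0.4344, 1.3825) x1=(-0.3158, 0.6875)
step 18: x0=(0.4601, 1.3981) x1=(-0.3283, 0.6655)
step 19: x0=(0.4860, 1.4139) x1=(-0.3410, 0.6432)
step 20: x0=(0.5121, 1.4299) x1=(-0.3540, 0.6207)
step 21: x0=(0.5384, 1.4461) x1=(-0.3673, 0.5979)
step 22: x0=(0.5649, 1.4624) x1=(-0.3807, 0.5749)
step 23: x0=(0.5915, 1.4788) x1=(-0.3944, 0.5517)
step 24: x0=(0.6182, 1.4954) x1=(-0.4083, 0.5283)
step 25: x0=(0.6451, 1.5121) x1=(-0.4224, 0.5048)
step 26: x0=(0.6721, 1.5289) x1=(-0.4366, 0.4811)
step 27: x0=(0.6992, 1.5458) x1=(-0.4510, 0.4573)
step 28: x0=(0.7264, 1.5628) x1=(-0.4655, 0.4333)
step 29: x0=(0.7537, 1.5799) x1=(-0.4801, 0.4093)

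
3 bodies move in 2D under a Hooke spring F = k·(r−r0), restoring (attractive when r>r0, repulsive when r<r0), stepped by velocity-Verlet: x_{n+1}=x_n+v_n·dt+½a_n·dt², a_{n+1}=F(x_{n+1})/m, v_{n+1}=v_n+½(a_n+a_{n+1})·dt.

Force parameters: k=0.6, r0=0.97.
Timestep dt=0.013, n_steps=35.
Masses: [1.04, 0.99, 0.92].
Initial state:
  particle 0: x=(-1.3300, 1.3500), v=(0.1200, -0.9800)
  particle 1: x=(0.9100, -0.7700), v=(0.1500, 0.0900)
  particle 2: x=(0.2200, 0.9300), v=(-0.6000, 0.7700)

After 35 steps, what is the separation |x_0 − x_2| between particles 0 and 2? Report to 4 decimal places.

step 0: x0=(-1.3300, 1.3500) x1=(0.9100, -0.7700) x2=(0.2200, 0.9300)
step 1: x0=(-1.3283, 1.3372) x1=(0.9119, -0.7687) x2=(0.2122, 0.9400)
step 2: x0=(-1.3265, 1.3242) x1=(0.9135, -0.7672) x2=(0.2043, 0.9499)
step 3: x0=(-1.3244, 1.3111) x1=(0.9150, -0.7655) x2=(0.1965, 0.9597)
step 4: x0=(-1.3221, 1.2978) x1=(0.9163, -0.7635) x2=(0.1886, 0.9695)
step 5: x0=(-1.3196, 1.2844) x1=(0.9174, -0.7613) x2=(0.1806, 0.9791)
step 6: x0=(-1.3169, 1.2708) x1=(0.9183, -0.7588) x2=(0.1727, 0.9887)
step 7: x0=(-1.3140, 1.2571) x1=(0.9190, -0.7562) x2=(0.1647, 0.9982)
step 8: x0=(-1.3109, 1.2432) x1=(0.9195, -0.7533) x2=(0.1568, 1.0077)
step 9: x0=(-1.3077, 1.2292) x1=(0.9198, -0.7502) x2=(0.1488, 1.0170)
step 10: x0=(-1.3042, 1.2151) x1=(0.9199, -0.7468) x2=(0.1408, 1.0262)
step 11: x0=(-1.3005, 1.2008) x1=(0.9198, -0.7432) x2=(0.1327, 1.0354)
step 12: x0=(-1.2966, 1.1864) x1=(0.9196, -0.7394) x2=(0.1247, 1.0445)
step 13: x0=(-1.2926, 1.1719) x1=(0.9191, -0.7354) x2=(0.1167, 1.0534)
step 14: x0=(-1.2883, 1.1572) x1=(0.9185, -0.7312) x2=(0.1087, 1.0623)
step 15: x0=(-1.2839, 1.1424) x1=(0.9176, -0.7267) x2=(0.1006, 1.0711)
step 16: x0=(-1.2793, 1.1275) x1=(0.9166, -0.7220) x2=(0.0926, 1.0798)
step 17: x0=(-1.2745, 1.1125) x1=(0.9154, -0.7171) x2=(0.0846, 1.0883)
step 18: x0=(-1.2695, 1.0973) x1=(0.9140, -0.7120) x2=(0.0765, 1.0968)
step 19: x0=(-1.2644, 1.0821) x1=(0.9123, -0.7066) x2=(0.0685, 1.1052)
step 20: x0=(-1.2591, 1.0667) x1=(0.9105, -0.7011) x2=(0.0605, 1.1135)
step 21: x0=(-1.2536, 1.0512) x1=(0.9086, -0.6953) x2=(0.0525, 1.1216)
step 22: x0=(-1.2479, 1.0356) x1=(0.9064, -0.6893) x2=(0.0445, 1.1297)
step 23: x0=(-1.2421, 1.0199) x1=(0.9040, -0.6831) x2=(0.0365, 1.1377)
step 24: x0=(-1.2361, 1.0041) x1=(0.9015, -0.6767) x2=(0.0285, 1.1455)
step 25: x0=(-1.2299, 0.9881) x1=(0.8987, -0.6701) x2=(0.0206, 1.1532)
step 26: x0=(-1.2236, 0.9721) x1=(0.8958, -0.6633) x2=(0.0126, 1.1609)
step 27: x0=(-1.2171, 0.9560) x1=(0.8927, -0.6563) x2=(0.0047, 1.1684)
step 28: x0=(-1.2105, 0.9398) x1=(0.8894, -0.6490) x2=(-0.0032, 1.1758)
step 29: x0=(-1.2037, 0.9235) x1=(0.8859, -0.6416) x2=(-0.0110, 1.1831)
step 30: x0=(-1.1968, 0.9071) x1=(0.8822, -0.6340) x2=(-0.0189, 1.1903)
step 31: x0=(-1.1897, 0.8906) x1=(0.8784, -0.6262) x2=(-0.0267, 1.1974)
step 32: x0=(-1.1824, 0.8741) x1=(0.8743, -0.6182) x2=(-0.0345, 1.2044)
step 33: x0=(-1.1751, 0.8574) x1=(0.8701, -0.6100) x2=(-0.0422, 1.2112)
step 34: x0=(-1.1675, 0.8407) x1=(0.8658, -0.6016) x2=(-0.0500, 1.2180)
step 35: x0=(-1.1599, 0.8239) x1=(0.8612, -0.5930) x2=(-0.0577, 1.2246)

1.1728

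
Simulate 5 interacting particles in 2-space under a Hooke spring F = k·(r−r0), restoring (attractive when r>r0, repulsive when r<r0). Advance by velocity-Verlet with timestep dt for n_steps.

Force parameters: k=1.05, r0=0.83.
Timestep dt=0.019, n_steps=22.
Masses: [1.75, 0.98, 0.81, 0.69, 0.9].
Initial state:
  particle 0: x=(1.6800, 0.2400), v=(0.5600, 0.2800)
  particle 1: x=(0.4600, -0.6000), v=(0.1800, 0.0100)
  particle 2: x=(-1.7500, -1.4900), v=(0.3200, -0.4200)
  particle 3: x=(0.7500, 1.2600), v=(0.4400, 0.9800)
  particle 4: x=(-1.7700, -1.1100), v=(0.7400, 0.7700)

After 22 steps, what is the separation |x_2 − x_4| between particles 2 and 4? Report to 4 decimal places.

0.7721

step 0: x0=(1.6800, 0.2400) x1=(0.4600, -0.6000) x2=(-1.7500, -1.4900) x3=(0.7500, 1.2600) x4=(-1.7700, -1.1100)
step 1: x0=(1.6900, 0.2451) x1=(0.4630, -0.5997) x2=(-1.7425, -1.4971) x3=(0.7574, 1.2771) x4=(-1.7547, -1.0946)
step 2: x0=(1.6986, 0.2496) x1=(0.4652, -0.5992) x2=(-1.7321, -1.5025) x3=(0.7627, 1.2913) x4=(-1.7368, -1.0777)
step 3: x0=(1.7058, 0.2537) x1=(0.4665, -0.5985) x2=(-1.7189, -1.5062) x3=(0.7661, 1.3025) x4=(-1.7165, -1.0593)
step 4: x0=(1.7117, 0.2572) x1=(0.4671, -0.5976) x2=(-1.7029, -1.5081) x3=(0.7675, 1.3106) x4=(-1.6937, -1.0395)
step 5: x0=(1.7162, 0.2602) x1=(0.4669, -0.5964) x2=(-1.6841, -1.5082) x3=(0.7669, 1.3157) x4=(-1.6684, -1.0182)
step 6: x0=(1.7194, 0.2627) x1=(0.4659, -0.5950) x2=(-1.6625, -1.5065) x3=(0.7644, 1.3178) x4=(-1.6407, -0.9955)
step 7: x0=(1.7212, 0.2648) x1=(0.4642, -0.5933) x2=(-1.6381, -1.5031) x3=(0.7600, 1.3169) x4=(-1.6105, -0.9714)
step 8: x0=(1.7217, 0.2663) x1=(0.4617, -0.5914) x2=(-1.6110, -1.4978) x3=(0.7537, 1.3130) x4=(-1.5781, -0.9460)
step 9: x0=(1.7209, 0.2673) x1=(0.4586, -0.5892) x2=(-1.5813, -1.4907) x3=(0.7456, 1.3062) x4=(-1.5433, -0.9192)
step 10: x0=(1.7188, 0.2679) x1=(0.4548, -0.5867) x2=(-1.5489, -1.4818) x3=(0.7357, 1.2964) x4=(-1.5062, -0.8913)
step 11: x0=(1.7153, 0.2680) x1=(0.4504, -0.5840) x2=(-1.5139, -1.4712) x3=(0.7241, 1.2838) x4=(-1.4669, -0.8620)
step 12: x0=(1.7106, 0.2676) x1=(0.4453, -0.5810) x2=(-1.4764, -1.4587) x3=(0.7108, 1.2684) x4=(-1.4255, -0.8317)
step 13: x0=(1.7047, 0.2668) x1=(0.4397, -0.5777) x2=(-1.4364, -1.4446) x3=(0.6959, 1.2501) x4=(-1.3820, -0.8001)
step 14: x0=(1.6975, 0.2655) x1=(0.4335, -0.5741) x2=(-1.3940, -1.4286) x3=(0.6794, 1.2292) x4=(-1.3365, -0.7675)
step 15: x0=(1.6891, 0.2637) x1=(0.4268, -0.5702) x2=(-1.3493, -1.4110) x3=(0.6614, 1.2057) x4=(-1.2890, -0.7339)
step 16: x0=(1.6795, 0.2616) x1=(0.4197, -0.5660) x2=(-1.3024, -1.3917) x3=(0.6421, 1.1795) x4=(-1.2396, -0.6993)
step 17: x0=(1.6688, 0.2590) x1=(0.4121, -0.5615) x2=(-1.2532, -1.3708) x3=(0.6213, 1.1510) x4=(-1.1885, -0.6638)
step 18: x0=(1.6569, 0.2559) x1=(0.4041, -0.5567) x2=(-1.2019, -1.3483) x3=(0.5994, 1.1200) x4=(-1.1356, -0.6274)
step 19: x0=(1.6439, 0.2525) x1=(0.3958, -0.5517) x2=(-1.1487, -1.3242) x3=(0.5762, 1.0868) x4=(-1.0811, -0.5902)
step 20: x0=(1.6298, 0.2487) x1=(0.3872, -0.5463) x2=(-1.0935, -1.2987) x3=(0.5520, 1.0514) x4=(-1.0250, -0.5522)
step 21: x0=(1.6147, 0.2446) x1=(0.3782, -0.5407) x2=(-1.0365, -1.2717) x3=(0.5267, 1.0139) x4=(-0.9675, -0.5135)
step 22: x0=(1.5986, 0.2400) x1=(0.3691, -0.5347) x2=(-0.9777, -1.2432) x3=(0.5005, 0.9745) x4=(-0.9087, -0.4742)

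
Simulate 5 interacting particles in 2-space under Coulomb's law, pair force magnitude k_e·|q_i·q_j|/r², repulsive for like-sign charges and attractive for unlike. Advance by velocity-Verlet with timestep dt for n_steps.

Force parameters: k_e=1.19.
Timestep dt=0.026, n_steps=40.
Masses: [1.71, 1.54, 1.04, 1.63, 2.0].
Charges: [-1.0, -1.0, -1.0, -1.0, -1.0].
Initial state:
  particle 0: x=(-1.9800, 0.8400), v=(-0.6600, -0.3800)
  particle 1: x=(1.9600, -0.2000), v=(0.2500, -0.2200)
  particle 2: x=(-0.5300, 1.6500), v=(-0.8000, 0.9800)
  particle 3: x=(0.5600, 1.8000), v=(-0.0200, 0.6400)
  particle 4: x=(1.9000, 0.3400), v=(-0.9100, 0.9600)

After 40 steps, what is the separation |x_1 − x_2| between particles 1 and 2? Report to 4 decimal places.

step 0: x0=(-1.9800, 0.8400) x1=(1.9600, -0.2000) x2=(-0.5300, 1.6500) x3=(0.5600, 1.8000) x4=(1.9000, 0.3400)
step 1: x0=(-1.9973, 0.8301) x1=(1.9667, -0.2067) x2=(-0.5511, 1.6756) x3=(0.5596, 1.8168) x4=(1.8763, 0.3656)
step 2: x0=(-2.0148, 0.8200) x1=(1.9737, -0.2150) x2=(-0.5727, 1.7013) x3=(0.5596, 1.8338) x4=(1.8526, 0.3922)
step 3: x0=(-2.0327, 0.8099) x1=(1.9811, -0.2247) x2=(-0.5948, 1.7271) x3=(0.5599, 1.8510) x4=(1.8289, 0.4198)
step 4: x0=(-2.0507, 0.7997) x1=(1.9889, -0.2357) x2=(-0.6174, 1.7532) x3=(0.5604, 1.8684) x4=(1.8050, 0.4482)
step 5: x0=(-2.0690, 0.7894) x1=(1.9971, -0.2478) x2=(-0.6405, 1.7794) x3=(0.5613, 1.8861) x4=(1.7811, 0.4772)
step 6: x0=(-2.0876, 0.7790) x1=(2.0056, -0.2609) x2=(-0.6640, 1.8058) x3=(0.5624, 1.9040) x4=(1.7572, 0.5068)
step 7: x0=(-2.1063, 0.7684) x1=(2.0145, -0.2749) x2=(-0.6880, 1.8325) x3=(0.5637, 1.9221) x4=(1.7332, 0.5369)
step 8: x0=(-2.1253, 0.7578) x1=(2.0238, -0.2896) x2=(-0.7124, 1.8593) x3=(0.5653, 1.9405) x4=(1.7092, 0.5673)
step 9: x0=(-2.1446, 0.7471) x1=(2.0333, -0.3050) x2=(-0.7373, 1.8863) x3=(0.5671, 1.9590) x4=(1.6852, 0.5981)
step 10: x0=(-2.1640, 0.7362) x1=(2.0432, -0.3211) x2=(-0.7626, 1.9135) x3=(0.5690, 1.9778) x4=(1.6612, 0.6292)
step 11: x0=(-2.1837, 0.7253) x1=(2.0533, -0.3376) x2=(-0.7882, 1.9410) x3=(0.5712, 1.9968) x4=(1.6372, 0.6604)
step 12: x0=(-2.2035, 0.7142) x1=(2.0638, -0.3547) x2=(-0.8143, 1.9687) x3=(0.5736, 2.0160) x4=(1.6132, 0.6919)
step 13: x0=(-2.2236, 0.7031) x1=(2.0744, -0.3722) x2=(-0.8407, 1.9965) x3=(0.5761, 2.0355) x4=(1.5892, 0.7235)
step 14: x0=(-2.2438, 0.6918) x1=(2.0853, -0.3902) x2=(-0.8674, 2.0246) x3=(0.5787, 2.0551) x4=(1.5654, 0.7553)
step 15: x0=(-2.2643, 0.6805) x1=(2.0964, -0.4085) x2=(-0.8946, 2.0530) x3=(0.5815, 2.0750) x4=(1.5415, 0.7871)
step 16: x0=(-2.2849, 0.6690) x1=(2.1078, -0.4272) x2=(-0.9220, 2.0815) x3=(0.5845, 2.0952) x4=(1.5178, 0.8189)
step 17: x0=(-2.3057, 0.6574) x1=(2.1193, -0.4462) x2=(-0.9498, 2.1103) x3=(0.5875, 2.1155) x4=(1.4941, 0.8509)
step 18: x0=(-2.3267, 0.6457) x1=(2.1310, -0.4656) x2=(-0.9779, 2.1393) x3=(0.5906, 2.1361) x4=(1.4705, 0.8828)
step 19: x0=(-2.3479, 0.6340) x1=(2.1429, -0.4852) x2=(-1.0064, 2.1685) x3=(0.5939, 2.1569) x4=(1.4471, 0.9147)
step 20: x0=(-2.3692, 0.6221) x1=(2.1550, -0.5050) x2=(-1.0351, 2.1979) x3=(0.5972, 2.1780) x4=(1.4237, 0.9466)
step 21: x0=(-2.3907, 0.6101) x1=(2.1672, -0.5252) x2=(-1.0641, 2.2275) x3=(0.6006, 2.1993) x4=(1.4004, 0.9785)
step 22: x0=(-2.4123, 0.5980) x1=(2.1796, -0.5455) x2=(-1.0935, 2.2574) x3=(0.6040, 2.2209) x4=(1.3772, 1.0103)
step 23: x0=(-2.4341, 0.5858) x1=(2.1921, -0.5661) x2=(-1.1231, 2.2874) x3=(0.6075, 2.2427) x4=(1.3542, 1.0421)
step 24: x0=(-2.4561, 0.5736) x1=(2.2048, -0.5869) x2=(-1.1530, 2.3177) x3=(0.6111, 2.2648) x4=(1.3313, 1.0737)
step 25: x0=(-2.4782, 0.5612) x1=(2.2176, -0.6078) x2=(-1.1831, 2.3482) x3=(0.6147, 2.2872) x4=(1.3085, 1.1053)
step 26: x0=(-2.5004, 0.5487) x1=(2.2305, -0.6290) x2=(-1.2135, 2.3789) x3=(0.6183, 2.3098) x4=(1.2858, 1.1368)
step 27: x0=(-2.5228, 0.5361) x1=(2.2436, -0.6504) x2=(-1.2442, 2.4098) x3=(0.6220, 2.3327) x4=(1.2633, 1.1681)
step 28: x0=(-2.5453, 0.5235) x1=(2.2568, -0.6719) x2=(-1.2751, 2.4409) x3=(0.6257, 2.3560) x4=(1.2409, 1.1993)
step 29: x0=(-2.5679, 0.5107) x1=(2.2701, -0.6935) x2=(-1.3063, 2.4722) x3=(0.6293, 2.3795) x4=(1.2186, 1.2304)
step 30: x0=(-2.5907, 0.4979) x1=(2.2835, -0.7154) x2=(-1.3377, 2.5037) x3=(0.6330, 2.4034) x4=(1.1965, 1.2613)
step 31: x0=(-2.6135, 0.4849) x1=(2.2970, -0.7373) x2=(-1.3694, 2.5353) x3=(0.6367, 2.4275) x4=(1.1746, 1.2920)
step 32: x0=(-2.6365, 0.4719) x1=(2.3106, -0.7594) x2=(-1.4013, 2.5672) x3=(0.6404, 2.4520) x4=(1.1528, 1.3226)
step 33: x0=(-2.6597, 0.4588) x1=(2.3243, -0.7817) x2=(-1.4334, 2.5993) x3=(0.6441, 2.4768) x4=(1.1311, 1.3529)
step 34: x0=(-2.6829, 0.4456) x1=(2.3381, -0.8041) x2=(-1.4657, 2.6315) x3=(0.6478, 2.5020) x4=(1.1096, 1.3831)
step 35: x0=(-2.7062, 0.4323) x1=(2.3520, -0.8266) x2=(-1.4983, 2.6639) x3=(0.6515, 2.5275) x4=(1.0882, 1.4130)
step 36: x0=(-2.7297, 0.4190) x1=(2.3660, -0.8492) x2=(-1.5310, 2.6965) x3=(0.6552, 2.5534) x4=(1.0669, 1.4427)
step 37: x0=(-2.7532, 0.4055) x1=(2.3801, -0.8719) x2=(-1.5640, 2.7293) x3=(0.6588, 2.5797) x4=(1.0458, 1.4722)
step 38: x0=(-2.7769, 0.3920) x1=(2.3942, -0.8948) x2=(-1.5972, 2.7622) x3=(0.6625, 2.6063) x4=(1.0248, 1.5015)
step 39: x0=(-2.8006, 0.3784) x1=(2.4085, -0.9177) x2=(-1.6306, 2.7953) x3=(0.6661, 2.6333) x4=(1.0040, 1.5304)
step 40: x0=(-2.8245, 0.3647) x1=(2.4228, -0.9408) x2=(-1.6642, 2.8286) x3=(0.6698, 2.6608) x4=(0.9833, 1.5592)

5.5598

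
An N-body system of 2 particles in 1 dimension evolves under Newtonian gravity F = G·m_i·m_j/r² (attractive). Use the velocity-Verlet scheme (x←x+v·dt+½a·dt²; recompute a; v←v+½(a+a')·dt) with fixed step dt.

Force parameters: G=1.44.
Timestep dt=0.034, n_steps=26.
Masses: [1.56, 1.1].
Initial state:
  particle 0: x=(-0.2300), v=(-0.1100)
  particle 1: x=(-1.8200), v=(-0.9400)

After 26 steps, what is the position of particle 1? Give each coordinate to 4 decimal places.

step 0: x0=(-0.2300) x1=(-1.8200)
step 1: x0=(-0.2341) x1=(-1.8514)
step 2: x0=(-0.2389) x1=(-1.8819)
step 3: x0=(-0.2444) x1=(-1.9114)
step 4: x0=(-0.2505) x1=(-1.9399)
step 5: x0=(-0.2573) x1=(-1.9676)
step 6: x0=(-0.2647) x1=(-1.9944)
step 7: x0=(-0.2727) x1=(-2.0202)
step 8: x0=(-0.2813) x1=(-2.0453)
step 9: x0=(-0.2906) x1=(-2.0695)
step 10: x0=(-0.3003) x1=(-2.0929)
step 11: x0=(-0.3107) x1=(-2.1155)
step 12: x0=(-0.3216) x1=(-2.1372)
step 13: x0=(-0.3331) x1=(-2.1582)
step 14: x0=(-0.3451) x1=(-2.1784)
step 15: x0=(-0.3577) x1=(-2.1979)
step 16: x0=(-0.3708) x1=(-2.2166)
step 17: x0=(-0.3844) x1=(-2.2345)
step 18: x0=(-0.3986) x1=(-2.2516)
step 19: x0=(-0.4133) x1=(-2.2680)
step 20: x0=(-0.4286) x1=(-2.2837)
step 21: x0=(-0.4444) x1=(-2.2985)
step 22: x0=(-0.4607) x1=(-2.3127)
step 23: x0=(-0.4775) x1=(-2.3261)
step 24: x0=(-0.4949) x1=(-2.3387)
step 25: x0=(-0.5128) x1=(-2.3505)
step 26: x0=(-0.5313) x1=(-2.3616)

(-2.3616)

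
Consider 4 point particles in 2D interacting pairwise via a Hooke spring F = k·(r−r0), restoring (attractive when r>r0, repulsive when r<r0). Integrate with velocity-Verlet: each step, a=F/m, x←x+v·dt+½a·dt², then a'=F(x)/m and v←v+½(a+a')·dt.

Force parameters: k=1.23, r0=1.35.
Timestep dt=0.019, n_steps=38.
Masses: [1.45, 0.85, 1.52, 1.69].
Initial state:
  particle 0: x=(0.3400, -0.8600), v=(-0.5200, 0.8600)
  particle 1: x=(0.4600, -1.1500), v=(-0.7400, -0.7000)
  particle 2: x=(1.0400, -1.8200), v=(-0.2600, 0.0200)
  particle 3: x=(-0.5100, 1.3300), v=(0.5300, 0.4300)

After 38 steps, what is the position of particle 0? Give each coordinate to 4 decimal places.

(-0.0983, 0.0308)

step 0: x0=(0.3400, -0.8600) x1=(0.4600, -1.1500) x2=(1.0400, -1.8200) x3=(-0.5100, 1.3300)
step 1: x0=(0.3300, -0.8434) x1=(0.4458, -1.1631) x2=(1.0350, -1.8194) x3=(-0.4997, 1.3376)
step 2: x0=(0.3197, -0.8261) x1=(0.4315, -1.1759) x2=(1.0298, -1.8184) x3=(-0.4889, 1.3442)
step 3: x0=(0.3093, -0.8082) x1=(0.4168, -1.1884) x2=(1.0245, -1.8169) x3=(-0.4777, 1.3497)
step 4: x0=(0.2986, -0.7898) x1=(0.4019, -1.2005) x2=(1.0190, -1.8150) x3=(-0.4660, 1.3541)
step 5: x0=(0.2878, -0.7708) x1=(0.3867, -1.2122) x2=(1.0133, -1.8127) x3=(-0.4539, 1.3574)
step 6: x0=(0.2767, -0.7512) x1=(0.3712, -1.2236) x2=(1.0075, -1.8099) x3=(-0.4414, 1.3596)
step 7: x0=(0.2656, -0.7312) x1=(0.3554, -1.2345) x2=(1.0016, -1.8066) x3=(-0.4285, 1.3608)
step 8: x0=(0.2543, -0.7106) x1=(0.3393, -1.2450) x2=(0.9955, -1.8029) x3=(-0.4151, 1.3609)
step 9: x0=(0.2429, -0.6895) x1=(0.3228, -1.2551) x2=(0.9893, -1.7987) x3=(-0.4014, 1.3600)
step 10: x0=(0.2313, -0.6679) x1=(0.3061, -1.2648) x2=(0.9830, -1.7941) x3=(-0.3873, 1.3580)
step 11: x0=(0.2197, -0.6459) x1=(0.2889, -1.2739) x2=(0.9765, -1.7889) x3=(-0.3728, 1.3550)
step 12: x0=(0.2080, -0.6235) x1=(0.2715, -1.2826) x2=(0.9699, -1.7833) x3=(-0.3579, 1.3509)
step 13: x0=(0.1962, -0.6006) x1=(0.2537, -1.2909) x2=(0.9631, -1.7773) x3=(-0.3427, 1.3458)
step 14: x0=(0.1844, -0.5774) x1=(0.2356, -1.2986) x2=(0.9563, -1.7707) x3=(-0.3272, 1.3397)
step 15: x0=(0.1725, -0.5538) x1=(0.2171, -1.3058) x2=(0.9493, -1.7637) x3=(-0.3114, 1.3326)
step 16: x0=(0.1605, -0.5298) x1=(0.1983, -1.3126) x2=(0.9423, -1.7562) x3=(-0.2952, 1.3245)
step 17: x0=(0.1486, -0.5056) x1=(0.1791, -1.3188) x2=(0.9351, -1.7481) x3=(-0.2788, 1.3155)
step 18: x0=(0.1366, -0.4811) x1=(0.1597, -1.3245) x2=(0.9278, -1.7396) x3=(-0.2621, 1.3055)
step 19: x0=(0.1246, -0.4563) x1=(0.1399, -1.3296) x2=(0.9204, -1.7307) x3=(-0.2451, 1.2946)
step 20: x0=(0.1125, -0.4312) x1=(0.1198, -1.3342) x2=(0.9129, -1.7212) x3=(-0.2278, 1.2827)
step 21: x0=(0.1005, -0.4060) x1=(0.0994, -1.3383) x2=(0.9053, -1.7112) x3=(-0.2104, 1.2700)
step 22: x0=(0.0885, -0.3805) x1=(0.0787, -1.3418) x2=(0.8976, -1.7007) x3=(-0.1927, 1.2564)
step 23: x0=(0.0765, -0.3549) x1=(0.0577, -1.3448) x2=(0.8898, -1.6898) x3=(-0.1747, 1.2419)
step 24: x0=(0.0646, -0.3292) x1=(0.0365, -1.3472) x2=(0.8820, -1.6783) x3=(-0.1566, 1.2266)
step 25: x0=(0.0526, -0.3034) x1=(0.0149, -1.3491) x2=(0.8740, -1.6664) x3=(-0.1383, 1.2105)
step 26: x0=(0.0407, -0.2775) x1=(-0.0069, -1.3504) x2=(0.8660, -1.6540) x3=(-0.1199, 1.1936)
step 27: x0=(0.0289, -0.2515) x1=(-0.0289, -1.3512) x2=(0.8579, -1.6411) x3=(-0.1012, 1.1759)
step 28: x0=(0.0171, -0.2255) x1=(-0.0512, -1.3514) x2=(0.8497, -1.6277) x3=(-0.0825, 1.1575)
step 29: x0=(0.0053, -0.1994) x1=(-0.0737, -1.3511) x2=(0.8414, -1.6139) x3=(-0.0635, 1.1384)
step 30: x0=(-0.0064, -0.1735) x1=(-0.0963, -1.3502) x2=(0.8331, -1.5996) x3=(-0.0445, 1.1186)
step 31: x0=(-0.0181, -0.1475) x1=(-0.1192, -1.3487) x2=(0.8247, -1.5848) x3=(-0.0253, 1.0982)
step 32: x0=(-0.0297, -0.1216) x1=(-0.1423, -1.3468) x2=(0.8162, -1.5695) x3=(-0.0061, 1.0771)
step 33: x0=(-0.0412, -0.0958) x1=(-0.1655, -1.3442) x2=(0.8076, -1.5538) x3=(0.0133, 1.0555)
step 34: x0=(-0.0528, -0.0702) x1=(-0.1889, -1.3412) x2=(0.7990, -1.5377) x3=(0.0327, 1.0332)
step 35: x0=(-0.0642, -0.0447) x1=(-0.2123, -1.3376) x2=(0.7904, -1.5211) x3=(0.0522, 1.0104)
step 36: x0=(-0.0756, -0.0193) x1=(-0.2359, -1.3334) x2=(0.7816, -1.5041) x3=(0.0718, 0.9871)
step 37: x0=(-0.0870, 0.0058) x1=(-0.2596, -1.3288) x2=(0.7728, -1.4866) x3=(0.0915, 0.9634)
step 38: x0=(-0.0983, 0.0308) x1=(-0.2834, -1.3236) x2=(0.7640, -1.4688) x3=(0.1112, 0.9391)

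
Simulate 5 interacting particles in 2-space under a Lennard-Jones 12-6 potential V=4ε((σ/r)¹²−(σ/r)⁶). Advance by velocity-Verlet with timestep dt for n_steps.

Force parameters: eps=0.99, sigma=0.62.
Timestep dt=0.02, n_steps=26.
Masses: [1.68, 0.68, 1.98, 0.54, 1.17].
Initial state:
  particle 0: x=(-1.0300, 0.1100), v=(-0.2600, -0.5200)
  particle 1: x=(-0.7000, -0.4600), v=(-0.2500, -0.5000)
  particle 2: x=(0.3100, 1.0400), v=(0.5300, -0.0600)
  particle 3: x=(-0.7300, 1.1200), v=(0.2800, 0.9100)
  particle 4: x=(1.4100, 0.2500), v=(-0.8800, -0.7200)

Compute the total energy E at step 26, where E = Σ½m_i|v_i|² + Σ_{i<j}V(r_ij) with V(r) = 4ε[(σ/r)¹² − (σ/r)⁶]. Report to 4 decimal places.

0.4327

step 0: x0=(-1.0300, 0.1100) x1=(-0.7000, -0.4600) x2=(0.3100, 1.0400) x3=(-0.7300, 1.1200) x4=(1.4100, 0.2500)
step 1: x0=(-1.0358, 0.1007) x1=(-0.7035, -0.4725) x2=(0.3205, 1.0388) x3=(-0.7242, 1.1378) x4=(1.3924, 0.2356)
step 2: x0=(-1.0424, 0.0933) x1=(-0.7046, -0.4891) x2=(0.3309, 1.0376) x3=(-0.7178, 1.1551) x4=(1.3747, 0.2213)
step 3: x0=(-1.0496, 0.0870) x1=(-0.7043, -0.5082) x2=(0.3411, 1.0363) x3=(-0.7110, 1.1718) x4=(1.3570, 0.2070)
step 4: x0=(-1.0569, 0.0811) x1=(-0.7036, -0.5278) x2=(0.3511, 1.0351) x3=(-0.7036, 1.1880) x4=(1.3392, 0.1927)
step 5: x0=(-1.0641, 0.0751) x1=(-0.7032, -0.5469) x2=(0.3611, 1.0339) x3=(-0.6958, 1.2038) x4=(1.3213, 0.1785)
step 6: x0=(-1.0709, 0.0687) x1=(-0.7036, -0.5647) x2=(0.3709, 1.0326) x3=(-0.6875, 1.2193) x4=(1.3034, 0.1643)
step 7: x0=(-1.0773, 0.0617) x1=(-0.7048, -0.5809) x2=(0.3806, 1.0313) x3=(-0.6787, 1.2343) x4=(1.2855, 0.1502)
step 8: x0=(-1.0833, 0.0540) x1=(-0.7070, -0.5954) x2=(0.3901, 1.0300) x3=(-0.6695, 1.2491) x4=(1.2674, 0.1361)
step 9: x0=(-1.0888, 0.0457) x1=(-0.7104, -0.6079) x2=(0.3996, 1.0287) x3=(-0.6598, 1.2635) x4=(1.2493, 0.1221)
step 10: x0=(-1.0938, 0.0367) x1=(-0.7148, -0.6185) x2=(0.4089, 1.0274) x3=(-0.6496, 1.2777) x4=(1.2311, 0.1082)
step 11: x0=(-1.0984, 0.0269) x1=(-0.7203, -0.6272) x2=(0.4182, 1.0261) x3=(-0.6389, 1.2916) x4=(1.2129, 0.0944)
step 12: x0=(-1.1025, 0.0164) x1=(-0.7269, -0.6340) x2=(0.4274, 1.0247) x3=(-0.6279, 1.3052) x4=(1.1946, 0.0806)
step 13: x0=(-1.1061, 0.0051) x1=(-0.7346, -0.6388) x2=(0.4364, 1.0233) x3=(-0.6163, 1.3186) x4=(1.1761, 0.0670)
step 14: x0=(-1.1093, -0.0068) x1=(-0.7433, -0.6419) x2=(0.4454, 1.0219) x3=(-0.6043, 1.3318) x4=(1.1577, 0.0534)
step 15: x0=(-1.1121, -0.0194) x1=(-0.7529, -0.6433) x2=(0.4543, 1.0205) x3=(-0.5919, 1.3447) x4=(1.1391, 0.0399)
step 16: x0=(-1.1147, -0.0324) x1=(-0.7633, -0.6435) x2=(0.4630, 1.0191) x3=(-0.5790, 1.3574) x4=(1.1205, 0.0265)
step 17: x0=(-1.1170, -0.0457) x1=(-0.7739, -0.6431) x2=(0.4717, 1.0176) x3=(-0.5656, 1.3699) x4=(1.1017, 0.0133)
step 18: x0=(-1.1195, -0.0587) x1=(-0.7843, -0.6432) x2=(0.4803, 1.0161) x3=(-0.5518, 1.3822) x4=(1.0829, 0.0001)
step 19: x0=(-1.1225, -0.0707) x1=(-0.7933, -0.6457) x2=(0.4889, 1.0146) x3=(-0.5376, 1.3943) x4=(1.0641, -0.0129)
step 20: x0=(-1.1265, -0.0811) x1=(-0.7998, -0.6523) x2=(0.4973, 1.0130) x3=(-0.5229, 1.4061) x4=(1.0451, -0.0258)
step 21: x0=(-1.1317, -0.0893) x1=(-0.8034, -0.6641) x2=(0.5056, 1.0115) x3=(-0.5077, 1.4177) x4=(1.0261, -0.0386)
step 22: x0=(-1.1379, -0.0958) x1=(-0.8046, -0.6802) x2=(0.5139, 1.0098) x3=(-0.4921, 1.4291) x4=(1.0070, -0.0513)
step 23: x0=(-1.1446, -0.1012) x1=(-0.8043, -0.6988) x2=(0.5220, 1.0082) x3=(-0.4761, 1.4403) x4=(0.9878, -0.0638)
step 24: x0=(-1.1515, -0.1064) x1=(-0.8036, -0.7181) x2=(0.5301, 1.0065) x3=(-0.4595, 1.4512) x4=(0.9686, -0.0762)
step 25: x0=(-1.1583, -0.1118) x1=(-0.8031, -0.7368) x2=(0.5380, 1.0049) x3=(-0.4425, 1.4619) x4=(0.9493, -0.0884)
step 26: x0=(-1.1647, -0.1176) x1=(-0.8034, -0.7544) x2=(0.5459, 1.0031) x3=(-0.4250, 1.4723) x4=(0.9299, -0.1005)
step 0 velocities: v0=(-0.2600, -0.5200) v1=(-0.2500, -0.5000) v2=(0.5300, -0.0600) v3=(0.2800, 0.9100) v4=(-0.8800, -0.7200)
step 0: KE=1.6729, PE=-1.2360, E=0.4369
step 26 velocities: v0=(-0.3141, -0.3090) v1=(-0.0357, -0.8349) v2=(0.3898, -0.0860) v3=(0.8870, 0.5146) v4=(-0.9698, -0.6018)
step 26: KE=1.6043, PE=-1.1716, E=0.4327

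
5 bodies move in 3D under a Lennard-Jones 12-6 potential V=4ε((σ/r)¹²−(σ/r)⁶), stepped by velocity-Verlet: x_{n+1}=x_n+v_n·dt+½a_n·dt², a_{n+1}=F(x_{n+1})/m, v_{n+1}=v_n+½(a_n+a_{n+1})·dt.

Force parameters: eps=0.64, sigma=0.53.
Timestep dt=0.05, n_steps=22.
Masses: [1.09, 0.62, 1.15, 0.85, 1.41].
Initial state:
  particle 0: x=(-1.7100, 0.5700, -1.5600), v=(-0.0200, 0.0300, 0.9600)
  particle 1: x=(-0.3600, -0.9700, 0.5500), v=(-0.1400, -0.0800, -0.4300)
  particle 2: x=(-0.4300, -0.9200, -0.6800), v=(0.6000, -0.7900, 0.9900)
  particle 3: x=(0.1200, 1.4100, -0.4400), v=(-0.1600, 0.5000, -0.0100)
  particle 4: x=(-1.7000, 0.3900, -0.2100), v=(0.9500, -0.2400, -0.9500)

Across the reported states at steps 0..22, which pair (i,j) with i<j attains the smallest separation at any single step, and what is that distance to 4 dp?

step 0: x0=(-1.7100, 0.5700, -1.5600) x1=(-0.3600, -0.9700, 0.5500) x2=(-0.4300, -0.9200, -0.6800) x3=(0.1200, 1.4100, -0.4400) x4=(-1.7000, 0.3900, -0.2100)
step 1: x0=(-1.7110, 0.5715, -1.5120) x1=(-0.3670, -0.9740, 0.5283) x2=(-0.4000, -0.9595, -0.6304) x3=(0.1120, 1.4350, -0.4405) x4=(-1.6525, 0.3780, -0.2575)
step 2: x0=(-1.7120, 0.5730, -1.4638) x1=(-0.3740, -0.9780, 0.5062) x2=(-0.3700, -0.9990, -0.5806) x3=(0.1040, 1.4600, -0.4410) x4=(-1.6050, 0.3660, -0.3052)
step 3: x0=(-1.7129, 0.5744, -1.4153) x1=(-0.3811, -0.9819, 0.4833) x2=(-0.3400, -1.0385, -0.5303) x3=(0.0960, 1.4850, -0.4415) x4=(-1.5575, 0.3541, -0.3530)
step 4: x0=(-1.7138, 0.5757, -1.3665) x1=(-0.3881, -0.9860, 0.4592) x2=(-0.3100, -1.0779, -0.4794) x3=(0.0879, 1.5099, -0.4420) x4=(-1.5100, 0.3421, -0.4011)
step 5: x0=(-1.7146, 0.5769, -1.3170) x1=(-0.3949, -0.9902, 0.4333) x2=(-0.2802, -1.1172, -0.4276) x3=(0.0799, 1.5349, -0.4425) x4=(-1.4626, 0.3304, -0.4498)
step 6: x0=(-1.7151, 0.5778, -1.2665) x1=(-0.4014, -0.9948, 0.4043) x2=(-0.2505, -1.1563, -0.3740) x3=(0.0718, 1.5599, -0.4430) x4=(-1.4155, 0.3188, -0.4992)
step 7: x0=(-1.7148, 0.5781, -1.2142) x1=(-0.4069, -1.0005, 0.3704) x2=(-0.2214, -1.1948, -0.3179) x3=(0.0638, 1.5848, -0.4435) x4=(-1.3688, 0.3077, -0.5500)
step 8: x0=(-1.7132, 0.5773, -1.1593) x1=(-0.4103, -1.0083, 0.3287) x2=(-0.1934, -1.2321, -0.2575) x3=(0.0557, 1.6097, -0.4440) x4=(-1.3232, 0.2974, -0.6028)
step 9: x0=(-1.7090, 0.5747, -1.1007) x1=(-0.4100, -1.0200, 0.2768) x2=(-0.1675, -1.2673, -0.1916) x3=(0.0476, 1.6347, -0.4445) x4=(-1.2796, 0.2885, -0.6585)
step 10: x0=(-1.7008, 0.5694, -1.0379) x1=(-0.4130, -1.0283, 0.2313) x2=(-0.1397, -1.3044, -0.1293) x3=(0.0395, 1.6596, -0.4451) x4=(-1.2391, 0.2817, -0.7173)
step 11: x0=(-1.6882, 0.5614, -0.9722) x1=(-0.4763, -0.9757, 0.2653) x2=(-0.0795, -1.3742, -0.1098) x3=(0.0314, 1.6845, -0.4456) x4=(-1.2019, 0.2770, -0.7785)
step 12: x0=(-1.6755, 0.5533, -0.9063) x1=(-0.5329, -0.9298, 0.2930) x2=(-0.0229, -1.4405, -0.0869) x3=(0.0233, 1.7094, -0.4461) x4=(-1.1649, 0.2723, -0.8397)
step 13: x0=(-1.6653, 0.5465, -0.8408) x1=(-0.5864, -0.8869, 0.3184) x2=(0.0321, -1.5051, -0.0627) x3=(0.0152, 1.7343, -0.4466) x4=(-1.1259, 0.2666, -0.9007)
step 14: x0=(-1.6519, 0.5382, -0.7757) x1=(-0.6389, -0.8451, 0.3431) x2=(0.0865, -1.5690, -0.0382) x3=(0.0070, 1.7591, -0.4471) x4=(-1.0893, 0.2622, -0.9614)
step 15: x0=(-1.6328, 0.5270, -0.7124) x1=(-0.6908, -0.8038, 0.3675) x2=(0.1405, -1.6327, -0.0136) x3=(-0.0011, 1.7840, -0.4477) x4=(-1.0571, 0.2598, -1.0206)
step 16: x0=(-1.6090, 0.5137, -0.6516) x1=(-0.7426, -0.7627, 0.3918) x2=(0.1945, -1.6963, 0.0111) x3=(-0.0093, 1.8088, -0.4482) x4=(-1.0285, 0.2592, -1.0778)
step 17: x0=(-1.5822, 0.4990, -0.5931) x1=(-0.7943, -0.7217, 0.4160) x2=(0.2485, -1.7599, 0.0359) x3=(-0.0175, 1.8336, -0.4487) x4=(-1.0023, 0.2596, -1.1334)
step 18: x0=(-1.5536, 0.4836, -0.5362) x1=(-0.8459, -0.6806, 0.4402) x2=(0.3024, -1.8234, 0.0606) x3=(-0.0257, 1.8585, -0.4493) x4=(-0.9775, 0.2606, -1.1876)
step 19: x0=(-1.5240, 0.4678, -0.4803) x1=(-0.8975, -0.6396, 0.4643) x2=(0.3562, -1.8869, 0.0853) x3=(-0.0338, 1.8833, -0.4498) x4=(-0.9534, 0.2618, -1.2410)
step 20: x0=(-1.4938, 0.4518, -0.4252) x1=(-0.9492, -0.5986, 0.4884) x2=(0.4101, -1.9504, 0.1101) x3=(-0.0420, 1.9081, -0.4503) x4=(-0.9297, 0.2632, -1.2938)
step 21: x0=(-1.4634, 0.4357, -0.3705) x1=(-1.0008, -0.5574, 0.5124) x2=(0.4640, -2.0138, 0.1348) x3=(-0.0503, 1.9328, -0.4509) x4=(-0.9062, 0.2647, -1.3463)
step 22: x0=(-1.4328, 0.4195, -0.3159) x1=(-1.0525, -0.5162, 0.5363) x2=(0.5178, -2.0773, 0.1595) x3=(-0.0585, 1.9576, -0.4514) x4=(-0.8828, 0.2662, -1.3986)

pair (1,2), distance 0.5300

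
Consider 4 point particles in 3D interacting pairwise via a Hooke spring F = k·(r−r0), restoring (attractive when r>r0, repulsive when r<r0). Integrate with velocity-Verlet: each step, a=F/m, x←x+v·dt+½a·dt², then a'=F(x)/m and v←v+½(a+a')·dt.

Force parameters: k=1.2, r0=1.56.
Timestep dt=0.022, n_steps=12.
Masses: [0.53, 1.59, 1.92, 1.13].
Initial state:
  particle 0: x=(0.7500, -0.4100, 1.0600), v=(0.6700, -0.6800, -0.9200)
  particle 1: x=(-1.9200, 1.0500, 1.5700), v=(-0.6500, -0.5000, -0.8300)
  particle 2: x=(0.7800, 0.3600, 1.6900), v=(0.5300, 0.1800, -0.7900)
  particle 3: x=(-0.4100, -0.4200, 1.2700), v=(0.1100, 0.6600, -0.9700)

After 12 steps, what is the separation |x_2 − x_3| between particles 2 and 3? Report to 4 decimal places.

1.5327

step 0: x0=(0.7500, -0.4100, 1.0600) x1=(-1.9200, 1.0500, 1.5700) x2=(0.7800, 0.3600, 1.6900) x3=(-0.4100, -0.4200, 1.2700)
step 1: x0=(0.7642, -0.4248, 1.0397) x1=(-1.9338, 1.0387, 1.5517) x2=(0.7915, 0.3641, 1.6727) x3=(-0.4078, -0.4054, 1.2487)
step 2: x0=(0.7773, -0.4393, 1.0192) x1=(-1.9465, 1.0270, 1.5333) x2=(0.8026, 0.3684, 1.6554) x3=(-0.4060, -0.3906, 1.2274)
step 3: x0=(0.7893, -0.4534, 0.9985) x1=(-1.9580, 1.0147, 1.5148) x2=(0.8134, 0.3729, 1.6383) x3=(-0.4047, -0.3756, 1.2063)
step 4: x0=(0.8002, -0.4672, 0.9777) x1=(-1.9685, 1.0019, 1.4961) x2=(0.8239, 0.3777, 1.6212) x3=(-0.4037, -0.3605, 1.1851)
step 5: x0=(0.8098, -0.4807, 0.9569) x1=(-1.9779, 0.9886, 1.4774) x2=(0.8339, 0.3827, 1.6042) x3=(-0.4032, -0.3452, 1.1641)
step 6: x0=(0.8182, -0.4937, 0.9359) x1=(-1.9861, 0.9748, 1.4586) x2=(0.8436, 0.3878, 1.5873) x3=(-0.4030, -0.3296, 1.1431)
step 7: x0=(0.8253, -0.5065, 0.9149) x1=(-1.9931, 0.9605, 1.4396) x2=(0.8530, 0.3932, 1.5705) x3=(-0.4032, -0.3140, 1.1222)
step 8: x0=(0.8312, -0.5188, 0.8938) x1=(-1.9991, 0.9457, 1.4206) x2=(0.8619, 0.3988, 1.5537) x3=(-0.4038, -0.2981, 1.1013)
step 9: x0=(0.8357, -0.5307, 0.8727) x1=(-2.0038, 0.9304, 1.4015) x2=(0.8705, 0.4046, 1.5370) x3=(-0.4048, -0.2821, 1.0804)
step 10: x0=(0.8390, -0.5422, 0.8516) x1=(-2.0074, 0.9147, 1.3822) x2=(0.8786, 0.4105, 1.5203) x3=(-0.4061, -0.2659, 1.0597)
step 11: x0=(0.8408, -0.5534, 0.8305) x1=(-2.0098, 0.8985, 1.3628) x2=(0.8864, 0.4166, 1.5037) x3=(-0.4077, -0.2496, 1.0390)
step 12: x0=(0.8413, -0.5641, 0.8095) x1=(-2.0111, 0.8819, 1.3434) x2=(0.8937, 0.4229, 1.4872) x3=(-0.4097, -0.2331, 1.0183)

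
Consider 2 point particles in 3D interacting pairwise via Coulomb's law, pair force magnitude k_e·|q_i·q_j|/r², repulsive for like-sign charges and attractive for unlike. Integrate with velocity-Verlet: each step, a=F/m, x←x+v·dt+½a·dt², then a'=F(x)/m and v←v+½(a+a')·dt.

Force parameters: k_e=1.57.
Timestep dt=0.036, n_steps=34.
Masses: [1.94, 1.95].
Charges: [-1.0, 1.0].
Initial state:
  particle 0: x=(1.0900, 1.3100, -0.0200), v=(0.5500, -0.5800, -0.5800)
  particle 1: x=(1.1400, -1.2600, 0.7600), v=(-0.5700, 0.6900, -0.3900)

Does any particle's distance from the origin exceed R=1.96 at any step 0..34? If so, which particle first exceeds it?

no

step 0: x0=(1.0900, 1.3100, -0.0200) x1=(1.1400, -1.2600, 0.7600)
step 1: x0=(1.1098, 1.2891, -0.0409) x1=(1.1195, -1.2351, 0.7459)
step 2: x0=(1.1296, 1.2680, -0.0617) x1=(1.0990, -1.2100, 0.7318)
step 3: x0=(1.1494, 1.2467, -0.0824) x1=(1.0784, -1.1848, 0.7177)
step 4: x0=(1.1692, 1.2253, -0.1032) x1=(1.0579, -1.1595, 0.7035)
step 5: x0=(1.1890, 1.2038, -0.1238) x1=(1.0374, -1.1340, 0.6892)
step 6: x0=(1.2088, 1.1821, -0.1444) x1=(1.0169, -1.1083, 0.6749)
step 7: x0=(1.2285, 1.1602, -0.1650) x1=(0.9964, -1.0825, 0.6605)
step 8: x0=(1.2483, 1.1381, -0.1855) x1=(0.9760, -1.0565, 0.6461)
step 9: x0=(1.2680, 1.1159, -0.2059) x1=(0.9555, -1.0303, 0.6316)
step 10: x0=(1.2877, 1.0935, -0.2262) x1=(0.9351, -1.0040, 0.6170)
step 11: x0=(1.3074, 1.0709, -0.2465) x1=(0.9147, -0.9774, 0.6024)
step 12: x0=(1.3270, 1.0482, -0.2667) x1=(0.8944, -0.9507, 0.5877)
step 13: x0=(1.3466, 1.0252, -0.2868) x1=(0.8740, -0.9238, 0.5729)
step 14: x0=(1.3661, 1.0021, -0.3069) x1=(0.8538, -0.8967, 0.5580)
step 15: x0=(1.3856, 0.9787, -0.3268) x1=(0.8336, -0.8694, 0.5430)
step 16: x0=(1.4050, 0.9551, -0.3466) x1=(0.8134, -0.8419, 0.5280)
step 17: x0=(1.4244, 0.9314, -0.3664) x1=(0.7933, -0.8142, 0.5128)
step 18: x0=(1.4437, 0.9074, -0.3860) x1=(0.7733, -0.7862, 0.4975)
step 19: x0=(1.4629, 0.8832, -0.4055) x1=(0.7534, -0.7581, 0.4821)
step 20: x0=(1.4820, 0.8588, -0.4249) x1=(0.7336, -0.7297, 0.4666)
step 21: x0=(1.5010, 0.8341, -0.4442) x1=(0.7139, -0.7012, 0.4510)
step 22: x0=(1.5199, 0.8093, -0.4634) x1=(0.6943, -0.6724, 0.4352)
step 23: x0=(1.5386, 0.7842, -0.4824) x1=(0.6748, -0.6434, 0.4193)
step 24: x0=(1.5573, 0.7589, -0.5013) x1=(0.6554, -0.6141, 0.4033)
step 25: x0=(1.5758, 0.7334, -0.5200) x1=(0.6362, -0.5847, 0.3871)
step 26: x0=(1.5941, 0.7077, -0.5386) x1=(0.6171, -0.5550, 0.3708)
step 27: x0=(1.6123, 0.6817, -0.5570) x1=(0.5982, -0.5251, 0.3543)
step 28: x0=(1.6303, 0.6556, -0.5753) x1=(0.5795, -0.4951, 0.3377)
step 29: x0=(1.6481, 0.6292, -0.5934) x1=(0.5610, -0.4648, 0.3209)
step 30: x0=(1.6657, 0.6027, -0.6114) x1=(0.5426, -0.4343, 0.3040)
step 31: x0=(1.6831, 0.5759, -0.6292) x1=(0.5245, -0.4036, 0.2868)
step 32: x0=(1.7003, 0.5490, -0.6468) x1=(0.5066, -0.3728, 0.2696)
step 33: x0=(1.7172, 0.5219, -0.6642) x1=(0.4889, -0.3417, 0.2521)
step 34: x0=(1.7339, 0.4946, -0.6815) x1=(0.4714, -0.3105, 0.2344)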